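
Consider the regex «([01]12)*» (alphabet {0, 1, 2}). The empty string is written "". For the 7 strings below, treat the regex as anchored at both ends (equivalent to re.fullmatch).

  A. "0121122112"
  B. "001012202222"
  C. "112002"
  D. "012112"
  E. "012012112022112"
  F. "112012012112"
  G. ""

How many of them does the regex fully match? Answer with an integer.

3

A → no match
B → no match
C → no match
D → match
E → no match
F → match
G → match
Total matched: 3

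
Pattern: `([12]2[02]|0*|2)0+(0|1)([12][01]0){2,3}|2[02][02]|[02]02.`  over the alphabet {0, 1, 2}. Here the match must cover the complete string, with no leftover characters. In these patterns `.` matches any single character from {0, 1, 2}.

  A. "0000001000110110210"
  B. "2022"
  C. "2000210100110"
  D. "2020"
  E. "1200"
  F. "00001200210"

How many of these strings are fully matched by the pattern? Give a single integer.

A → no match
B → match
C → match
D → match
E → no match
F → match
Total matched: 4

4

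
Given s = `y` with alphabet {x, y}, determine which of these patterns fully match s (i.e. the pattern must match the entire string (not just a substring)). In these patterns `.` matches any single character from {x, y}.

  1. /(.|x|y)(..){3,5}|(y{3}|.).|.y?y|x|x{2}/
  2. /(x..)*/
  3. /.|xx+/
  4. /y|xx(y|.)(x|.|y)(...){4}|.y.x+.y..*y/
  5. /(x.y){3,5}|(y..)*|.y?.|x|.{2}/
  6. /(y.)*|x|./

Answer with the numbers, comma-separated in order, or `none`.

3, 4, 6

1 → no match
2 → no match
3 → match
4 → match
5 → no match
6 → match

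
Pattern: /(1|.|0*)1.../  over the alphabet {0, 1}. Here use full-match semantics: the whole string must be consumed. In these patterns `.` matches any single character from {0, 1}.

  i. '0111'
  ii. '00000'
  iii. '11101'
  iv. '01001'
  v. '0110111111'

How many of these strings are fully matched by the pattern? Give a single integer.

i. '0111' → no match
ii. '00000' → no match
iii. '11101' → match
iv. '01001' → match
v. '0110111111' → no match
Total matched: 2

2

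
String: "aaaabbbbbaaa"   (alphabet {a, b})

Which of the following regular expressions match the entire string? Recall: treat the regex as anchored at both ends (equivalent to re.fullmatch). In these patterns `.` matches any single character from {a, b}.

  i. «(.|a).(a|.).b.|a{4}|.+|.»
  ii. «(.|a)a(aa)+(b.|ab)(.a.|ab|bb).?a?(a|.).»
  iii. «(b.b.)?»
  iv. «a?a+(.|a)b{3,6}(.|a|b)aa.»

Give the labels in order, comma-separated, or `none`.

i → match
ii → match
iii → no match
iv → match

i, ii, iv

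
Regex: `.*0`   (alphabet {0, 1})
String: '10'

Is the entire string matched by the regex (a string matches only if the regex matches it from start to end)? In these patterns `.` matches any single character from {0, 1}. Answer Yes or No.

Yes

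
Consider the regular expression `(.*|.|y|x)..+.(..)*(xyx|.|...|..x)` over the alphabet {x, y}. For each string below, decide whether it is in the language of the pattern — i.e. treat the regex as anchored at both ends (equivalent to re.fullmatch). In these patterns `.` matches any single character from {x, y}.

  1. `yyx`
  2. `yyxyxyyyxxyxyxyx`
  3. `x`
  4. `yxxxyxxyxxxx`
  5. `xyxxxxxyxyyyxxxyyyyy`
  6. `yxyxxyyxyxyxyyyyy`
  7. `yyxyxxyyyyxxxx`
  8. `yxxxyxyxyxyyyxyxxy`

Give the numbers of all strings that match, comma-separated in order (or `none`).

1 → no match
2 → match
3 → no match
4 → match
5 → match
6 → match
7 → match
8 → match

2, 4, 5, 6, 7, 8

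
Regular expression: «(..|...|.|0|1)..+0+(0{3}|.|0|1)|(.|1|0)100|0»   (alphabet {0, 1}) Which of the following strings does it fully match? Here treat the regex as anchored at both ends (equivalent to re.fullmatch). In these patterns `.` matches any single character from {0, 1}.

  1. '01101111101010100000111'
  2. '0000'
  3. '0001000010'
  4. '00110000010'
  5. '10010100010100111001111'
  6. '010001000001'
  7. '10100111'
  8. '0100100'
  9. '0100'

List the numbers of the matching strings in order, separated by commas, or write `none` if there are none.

1 → no match
2 → no match
3 → no match
4 → no match
5 → no match
6 → match
7 → no match
8 → match
9 → match

6, 8, 9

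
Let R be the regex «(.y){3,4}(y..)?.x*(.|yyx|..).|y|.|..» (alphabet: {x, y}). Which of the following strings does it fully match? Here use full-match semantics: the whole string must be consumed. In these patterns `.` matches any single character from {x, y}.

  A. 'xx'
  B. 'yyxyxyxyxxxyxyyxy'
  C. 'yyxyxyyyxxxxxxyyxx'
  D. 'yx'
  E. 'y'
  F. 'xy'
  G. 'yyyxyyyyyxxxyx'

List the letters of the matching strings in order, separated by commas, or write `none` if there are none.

A, C, D, E, F

A → match
B → no match
C → match
D → match
E → match
F → match
G → no match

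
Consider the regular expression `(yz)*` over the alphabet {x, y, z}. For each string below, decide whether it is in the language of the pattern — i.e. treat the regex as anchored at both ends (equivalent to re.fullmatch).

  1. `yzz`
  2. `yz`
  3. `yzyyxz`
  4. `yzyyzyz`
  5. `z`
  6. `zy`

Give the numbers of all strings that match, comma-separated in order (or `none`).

1 → no match
2 → match
3 → no match
4 → no match
5 → no match
6 → no match

2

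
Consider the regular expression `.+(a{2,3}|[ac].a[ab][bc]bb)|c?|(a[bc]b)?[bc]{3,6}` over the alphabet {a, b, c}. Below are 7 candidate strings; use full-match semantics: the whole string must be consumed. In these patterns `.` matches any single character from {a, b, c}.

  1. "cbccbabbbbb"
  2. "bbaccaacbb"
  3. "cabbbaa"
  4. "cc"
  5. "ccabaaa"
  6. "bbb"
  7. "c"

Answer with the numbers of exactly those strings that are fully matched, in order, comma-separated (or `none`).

1. "cbccbabbbbb" → no match
2. "bbaccaacbb" → match
3. "cabbbaa" → match
4. "cc" → no match
5. "ccabaaa" → match
6. "bbb" → match
7. "c" → match

2, 3, 5, 6, 7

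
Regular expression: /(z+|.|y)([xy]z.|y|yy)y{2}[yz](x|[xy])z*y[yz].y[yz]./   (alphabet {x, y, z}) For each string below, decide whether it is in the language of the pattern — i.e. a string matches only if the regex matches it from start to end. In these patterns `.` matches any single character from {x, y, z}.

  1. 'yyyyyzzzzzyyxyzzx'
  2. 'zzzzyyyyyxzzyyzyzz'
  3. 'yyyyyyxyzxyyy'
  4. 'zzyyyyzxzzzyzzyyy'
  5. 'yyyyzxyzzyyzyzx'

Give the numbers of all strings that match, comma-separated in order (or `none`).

2, 3, 4

1 → no match
2 → match
3 → match
4 → match
5 → no match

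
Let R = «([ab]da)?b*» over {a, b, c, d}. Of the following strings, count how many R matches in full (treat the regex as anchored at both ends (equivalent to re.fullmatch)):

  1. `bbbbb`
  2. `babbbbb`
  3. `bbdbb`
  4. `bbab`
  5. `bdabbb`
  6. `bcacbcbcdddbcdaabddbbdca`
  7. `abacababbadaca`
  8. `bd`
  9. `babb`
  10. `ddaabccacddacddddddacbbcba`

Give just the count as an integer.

1. `bbbbb` → match
2. `babbbbb` → no match
3. `bbdbb` → no match
4. `bbab` → no match
5. `bdabbb` → match
6 → no match
7 → no match
8. `bd` → no match
9. `babb` → no match
10 → no match
Total matched: 2

2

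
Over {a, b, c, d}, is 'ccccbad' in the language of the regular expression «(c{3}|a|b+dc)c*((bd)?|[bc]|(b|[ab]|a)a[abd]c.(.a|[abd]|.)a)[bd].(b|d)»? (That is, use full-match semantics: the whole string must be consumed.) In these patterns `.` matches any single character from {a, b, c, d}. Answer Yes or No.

Yes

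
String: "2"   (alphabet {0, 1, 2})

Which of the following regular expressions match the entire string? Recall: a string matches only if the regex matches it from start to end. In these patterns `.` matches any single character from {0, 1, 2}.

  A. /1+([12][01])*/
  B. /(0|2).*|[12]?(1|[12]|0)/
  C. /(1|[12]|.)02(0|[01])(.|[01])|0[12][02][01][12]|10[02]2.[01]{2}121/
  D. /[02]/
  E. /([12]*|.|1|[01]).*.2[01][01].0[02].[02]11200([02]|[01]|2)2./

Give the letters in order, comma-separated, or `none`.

B, D

A → no match — must start with "1"
B → match
C → no match
D → match
E → no match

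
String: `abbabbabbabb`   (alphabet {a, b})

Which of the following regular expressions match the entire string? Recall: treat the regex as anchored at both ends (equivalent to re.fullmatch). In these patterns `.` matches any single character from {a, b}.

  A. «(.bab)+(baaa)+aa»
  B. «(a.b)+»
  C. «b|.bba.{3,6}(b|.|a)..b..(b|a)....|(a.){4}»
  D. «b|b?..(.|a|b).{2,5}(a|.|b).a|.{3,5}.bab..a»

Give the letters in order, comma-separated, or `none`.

B

A → no match — must end with `baaaaa`
B → match
C → no match
D → no match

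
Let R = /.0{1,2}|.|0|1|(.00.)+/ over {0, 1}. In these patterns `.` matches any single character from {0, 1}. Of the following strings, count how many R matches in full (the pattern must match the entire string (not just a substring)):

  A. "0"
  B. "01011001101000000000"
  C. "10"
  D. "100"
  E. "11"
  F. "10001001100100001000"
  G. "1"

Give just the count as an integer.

5

A → match
B → no match
C → match
D → match
E → no match
F → match
G → match
Total matched: 5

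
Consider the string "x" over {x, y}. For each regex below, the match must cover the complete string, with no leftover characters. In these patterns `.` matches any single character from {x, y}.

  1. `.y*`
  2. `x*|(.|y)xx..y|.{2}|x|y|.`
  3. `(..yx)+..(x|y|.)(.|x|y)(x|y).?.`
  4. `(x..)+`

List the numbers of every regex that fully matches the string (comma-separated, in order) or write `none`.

1, 2

1 → match
2 → match
3 → no match
4 → no match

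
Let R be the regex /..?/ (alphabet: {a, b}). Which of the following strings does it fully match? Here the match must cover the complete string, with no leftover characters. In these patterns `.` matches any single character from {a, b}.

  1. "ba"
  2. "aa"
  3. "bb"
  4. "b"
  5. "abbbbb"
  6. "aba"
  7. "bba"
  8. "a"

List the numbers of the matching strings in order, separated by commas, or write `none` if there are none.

1. "ba" → match
2. "aa" → match
3. "bb" → match
4. "b" → match
5. "abbbbb" → no match
6. "aba" → no match
7. "bba" → no match
8. "a" → match

1, 2, 3, 4, 8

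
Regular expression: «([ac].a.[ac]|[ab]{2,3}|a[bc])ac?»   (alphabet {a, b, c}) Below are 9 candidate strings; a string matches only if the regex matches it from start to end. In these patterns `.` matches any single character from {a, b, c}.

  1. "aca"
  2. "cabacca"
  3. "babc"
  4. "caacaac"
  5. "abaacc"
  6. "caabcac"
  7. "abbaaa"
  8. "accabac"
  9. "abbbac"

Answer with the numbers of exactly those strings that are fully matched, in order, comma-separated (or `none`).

1, 4, 6

1 → match
2 → no match
3 → no match
4 → match
5 → no match
6 → match
7 → no match
8 → no match
9 → no match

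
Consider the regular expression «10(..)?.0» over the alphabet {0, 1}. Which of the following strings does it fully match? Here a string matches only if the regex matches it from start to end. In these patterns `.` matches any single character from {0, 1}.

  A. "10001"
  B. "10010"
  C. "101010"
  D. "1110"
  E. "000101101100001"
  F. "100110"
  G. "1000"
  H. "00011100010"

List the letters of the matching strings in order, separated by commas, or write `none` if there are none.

C, F, G

A → no match — must end with "0"
B → no match
C → match
D → no match — must start with "10"
E → no match — must start with "10"
F → match
G → match
H → no match — must start with "10"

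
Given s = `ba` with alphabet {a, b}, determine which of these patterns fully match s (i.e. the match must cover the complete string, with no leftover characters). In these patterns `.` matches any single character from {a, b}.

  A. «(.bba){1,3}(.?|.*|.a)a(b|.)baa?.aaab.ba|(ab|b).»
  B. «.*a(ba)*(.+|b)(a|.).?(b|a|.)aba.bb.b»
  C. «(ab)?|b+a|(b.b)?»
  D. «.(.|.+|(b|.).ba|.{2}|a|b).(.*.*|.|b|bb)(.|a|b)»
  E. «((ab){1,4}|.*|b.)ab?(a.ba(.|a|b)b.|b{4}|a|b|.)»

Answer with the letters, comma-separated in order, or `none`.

A → match
B → no match — must end with `b`
C → match
D → no match
E → no match

A, C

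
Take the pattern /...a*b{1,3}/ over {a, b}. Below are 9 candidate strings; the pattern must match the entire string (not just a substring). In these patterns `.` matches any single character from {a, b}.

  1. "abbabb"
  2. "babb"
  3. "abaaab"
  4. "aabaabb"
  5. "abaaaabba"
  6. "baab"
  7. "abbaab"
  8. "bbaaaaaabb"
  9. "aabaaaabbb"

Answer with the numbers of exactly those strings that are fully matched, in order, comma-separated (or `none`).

1 → match
2 → match
3 → match
4 → match
5 → no match — must end with "b"
6 → match
7 → match
8 → match
9 → match

1, 2, 3, 4, 6, 7, 8, 9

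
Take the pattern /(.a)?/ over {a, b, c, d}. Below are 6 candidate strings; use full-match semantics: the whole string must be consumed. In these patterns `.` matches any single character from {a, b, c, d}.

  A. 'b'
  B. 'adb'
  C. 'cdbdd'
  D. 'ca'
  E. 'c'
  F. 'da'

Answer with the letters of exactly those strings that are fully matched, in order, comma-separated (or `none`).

A. 'b' → no match
B. 'adb' → no match
C. 'cdbdd' → no match
D. 'ca' → match
E. 'c' → no match
F. 'da' → match

D, F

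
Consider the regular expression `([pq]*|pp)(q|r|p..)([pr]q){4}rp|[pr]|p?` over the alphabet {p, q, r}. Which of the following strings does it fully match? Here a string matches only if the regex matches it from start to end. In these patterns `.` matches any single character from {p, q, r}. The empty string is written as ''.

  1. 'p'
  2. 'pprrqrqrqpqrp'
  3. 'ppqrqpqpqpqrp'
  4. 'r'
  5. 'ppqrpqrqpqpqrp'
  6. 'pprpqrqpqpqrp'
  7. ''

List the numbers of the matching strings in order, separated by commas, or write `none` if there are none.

1, 2, 3, 4, 5, 6, 7

1 → match
2 → match
3 → match
4 → match
5 → match
6 → match
7 → match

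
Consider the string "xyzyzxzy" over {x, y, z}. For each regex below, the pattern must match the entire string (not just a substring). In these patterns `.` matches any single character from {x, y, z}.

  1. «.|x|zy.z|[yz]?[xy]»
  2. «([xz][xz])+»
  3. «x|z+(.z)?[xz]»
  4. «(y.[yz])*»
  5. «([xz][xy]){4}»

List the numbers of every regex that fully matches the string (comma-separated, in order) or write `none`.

1 → no match
2 → no match
3 → no match
4 → no match
5 → match

5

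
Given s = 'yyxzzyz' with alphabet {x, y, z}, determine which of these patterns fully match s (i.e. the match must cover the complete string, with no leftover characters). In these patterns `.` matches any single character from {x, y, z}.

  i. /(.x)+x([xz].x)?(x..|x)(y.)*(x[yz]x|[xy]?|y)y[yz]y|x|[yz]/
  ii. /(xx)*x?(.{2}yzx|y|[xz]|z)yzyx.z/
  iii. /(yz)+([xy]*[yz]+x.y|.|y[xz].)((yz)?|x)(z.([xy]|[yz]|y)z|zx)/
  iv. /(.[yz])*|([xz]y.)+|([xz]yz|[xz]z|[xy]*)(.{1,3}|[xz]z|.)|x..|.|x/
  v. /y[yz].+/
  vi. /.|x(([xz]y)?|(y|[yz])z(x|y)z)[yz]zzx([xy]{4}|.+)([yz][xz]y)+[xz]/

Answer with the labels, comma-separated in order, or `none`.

i → no match
ii → no match
iii → no match — must start with 'yz'
iv → no match
v → match
vi → no match

v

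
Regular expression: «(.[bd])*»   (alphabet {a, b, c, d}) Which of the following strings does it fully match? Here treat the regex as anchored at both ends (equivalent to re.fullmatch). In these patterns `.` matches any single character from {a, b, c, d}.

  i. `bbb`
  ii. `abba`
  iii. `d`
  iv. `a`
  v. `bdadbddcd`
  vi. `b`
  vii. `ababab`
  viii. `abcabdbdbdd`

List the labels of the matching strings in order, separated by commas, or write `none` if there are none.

vii

i → no match
ii → no match
iii → no match
iv → no match
v → no match
vi → no match
vii → match
viii → no match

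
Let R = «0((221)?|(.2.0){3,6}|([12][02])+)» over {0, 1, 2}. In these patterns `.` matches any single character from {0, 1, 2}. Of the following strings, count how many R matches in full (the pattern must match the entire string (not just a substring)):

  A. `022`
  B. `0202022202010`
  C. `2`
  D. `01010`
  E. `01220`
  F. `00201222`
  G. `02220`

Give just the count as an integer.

5

A → match
B → match
C → no match — must start with `0`
D → match
E → match
F → no match
G → match
Total matched: 5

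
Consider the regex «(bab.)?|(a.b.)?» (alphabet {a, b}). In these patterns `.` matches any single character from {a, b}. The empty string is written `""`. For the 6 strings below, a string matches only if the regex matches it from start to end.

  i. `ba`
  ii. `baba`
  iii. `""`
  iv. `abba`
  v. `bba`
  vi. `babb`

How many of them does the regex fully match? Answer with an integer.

i → no match
ii → match
iii → match
iv → match
v → no match
vi → match
Total matched: 4

4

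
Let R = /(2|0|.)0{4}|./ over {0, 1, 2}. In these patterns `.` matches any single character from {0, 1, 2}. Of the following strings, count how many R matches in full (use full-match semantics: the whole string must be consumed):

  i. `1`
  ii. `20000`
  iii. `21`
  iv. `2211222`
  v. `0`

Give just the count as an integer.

3

i. `1` → match
ii. `20000` → match
iii. `21` → no match
iv. `2211222` → no match
v. `0` → match
Total matched: 3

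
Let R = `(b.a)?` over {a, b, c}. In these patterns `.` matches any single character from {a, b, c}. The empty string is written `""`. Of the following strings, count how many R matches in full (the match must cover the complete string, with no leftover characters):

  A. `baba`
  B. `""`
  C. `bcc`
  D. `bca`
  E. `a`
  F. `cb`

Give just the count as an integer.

A → no match
B → match
C → no match
D → match
E → no match
F → no match
Total matched: 2

2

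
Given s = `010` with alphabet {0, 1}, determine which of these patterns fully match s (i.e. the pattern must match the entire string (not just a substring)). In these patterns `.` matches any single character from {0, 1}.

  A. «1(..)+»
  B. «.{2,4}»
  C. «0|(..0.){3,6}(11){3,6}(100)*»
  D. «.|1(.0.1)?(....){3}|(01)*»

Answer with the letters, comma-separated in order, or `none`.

A → no match — must start with `1`
B → match
C → no match
D → no match

B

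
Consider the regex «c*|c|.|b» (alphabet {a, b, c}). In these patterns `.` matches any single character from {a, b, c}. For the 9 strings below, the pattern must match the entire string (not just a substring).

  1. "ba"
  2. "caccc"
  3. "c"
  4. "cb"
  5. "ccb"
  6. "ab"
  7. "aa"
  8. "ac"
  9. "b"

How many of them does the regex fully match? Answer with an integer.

2

1 → no match
2 → no match
3 → match
4 → no match
5 → no match
6 → no match
7 → no match
8 → no match
9 → match
Total matched: 2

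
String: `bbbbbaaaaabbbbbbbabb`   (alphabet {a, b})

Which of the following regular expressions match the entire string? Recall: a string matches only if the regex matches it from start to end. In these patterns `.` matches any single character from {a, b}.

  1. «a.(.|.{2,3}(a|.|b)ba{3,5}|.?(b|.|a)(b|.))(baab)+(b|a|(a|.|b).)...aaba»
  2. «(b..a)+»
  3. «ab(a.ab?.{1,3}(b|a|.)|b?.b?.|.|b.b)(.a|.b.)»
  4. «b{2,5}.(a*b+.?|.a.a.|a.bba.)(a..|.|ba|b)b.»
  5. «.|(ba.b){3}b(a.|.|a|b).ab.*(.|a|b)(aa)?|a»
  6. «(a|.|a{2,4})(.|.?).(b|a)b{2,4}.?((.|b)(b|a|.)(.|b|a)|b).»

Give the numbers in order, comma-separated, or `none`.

4

1 → no match — must start with `a`
2 → no match — must end with `a`
3 → no match — must start with `ab`
4 → match
5 → no match
6 → no match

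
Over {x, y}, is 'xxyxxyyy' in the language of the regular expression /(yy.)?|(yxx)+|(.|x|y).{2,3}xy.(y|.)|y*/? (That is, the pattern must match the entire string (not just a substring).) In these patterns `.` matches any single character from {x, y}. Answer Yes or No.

Yes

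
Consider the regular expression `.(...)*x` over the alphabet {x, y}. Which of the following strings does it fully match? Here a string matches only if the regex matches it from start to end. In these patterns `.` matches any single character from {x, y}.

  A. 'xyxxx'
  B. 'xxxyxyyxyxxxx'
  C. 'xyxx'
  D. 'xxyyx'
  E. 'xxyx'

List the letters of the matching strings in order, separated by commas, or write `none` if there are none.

A, D

A. 'xyxxx' → match
B → no match
C. 'xyxx' → no match
D. 'xxyyx' → match
E. 'xxyx' → no match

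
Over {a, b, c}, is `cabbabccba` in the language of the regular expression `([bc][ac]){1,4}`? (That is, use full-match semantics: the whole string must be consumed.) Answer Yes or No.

No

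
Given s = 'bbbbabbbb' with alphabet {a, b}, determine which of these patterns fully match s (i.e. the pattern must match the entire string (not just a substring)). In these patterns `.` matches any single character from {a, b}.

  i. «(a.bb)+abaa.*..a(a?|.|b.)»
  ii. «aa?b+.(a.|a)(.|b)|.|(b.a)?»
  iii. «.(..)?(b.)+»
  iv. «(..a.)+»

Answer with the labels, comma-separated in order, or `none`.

i → no match — must start with 'a'
ii → no match
iii → match
iv → no match

iii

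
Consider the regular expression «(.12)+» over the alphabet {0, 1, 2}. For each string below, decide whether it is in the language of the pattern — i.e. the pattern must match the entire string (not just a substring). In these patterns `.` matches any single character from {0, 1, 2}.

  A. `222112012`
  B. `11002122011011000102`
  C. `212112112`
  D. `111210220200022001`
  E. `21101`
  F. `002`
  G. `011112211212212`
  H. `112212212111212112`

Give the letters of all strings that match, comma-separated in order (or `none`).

C

A → no match
B → no match — must end with `12`
C → match
D → no match — must end with `12`
E → no match — must end with `12`
F → no match — must end with `12`
G → no match
H → no match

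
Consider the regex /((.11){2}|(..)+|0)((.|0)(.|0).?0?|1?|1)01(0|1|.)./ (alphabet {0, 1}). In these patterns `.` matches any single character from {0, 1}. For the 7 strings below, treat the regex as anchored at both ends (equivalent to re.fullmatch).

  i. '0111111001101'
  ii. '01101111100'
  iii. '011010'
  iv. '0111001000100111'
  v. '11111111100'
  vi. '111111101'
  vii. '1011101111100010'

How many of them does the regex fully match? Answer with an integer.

1

i → no match
ii. '01101111100' → no match
iii. '011010' → no match
iv → match
v. '11111111100' → no match
vi. '111111101' → no match
vii → no match
Total matched: 1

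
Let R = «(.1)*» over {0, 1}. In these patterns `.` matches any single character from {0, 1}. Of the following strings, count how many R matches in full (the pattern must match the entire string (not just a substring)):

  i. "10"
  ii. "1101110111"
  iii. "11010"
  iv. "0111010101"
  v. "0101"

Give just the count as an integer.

i → no match
ii → match
iii → no match
iv → match
v → match
Total matched: 3

3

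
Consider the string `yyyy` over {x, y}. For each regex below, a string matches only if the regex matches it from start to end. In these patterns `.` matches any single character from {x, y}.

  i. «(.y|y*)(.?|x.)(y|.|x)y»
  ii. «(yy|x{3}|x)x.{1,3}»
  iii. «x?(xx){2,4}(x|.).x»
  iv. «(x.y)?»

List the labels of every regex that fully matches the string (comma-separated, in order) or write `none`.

i → match
ii → no match
iii → no match — must end with `x`
iv → no match

i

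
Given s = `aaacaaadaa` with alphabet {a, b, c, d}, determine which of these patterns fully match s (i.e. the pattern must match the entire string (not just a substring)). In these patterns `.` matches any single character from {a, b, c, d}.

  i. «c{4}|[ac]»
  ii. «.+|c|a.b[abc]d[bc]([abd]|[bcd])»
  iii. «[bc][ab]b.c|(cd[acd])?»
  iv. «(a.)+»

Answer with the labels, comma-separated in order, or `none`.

ii, iv

i → no match
ii → match
iii → no match
iv → match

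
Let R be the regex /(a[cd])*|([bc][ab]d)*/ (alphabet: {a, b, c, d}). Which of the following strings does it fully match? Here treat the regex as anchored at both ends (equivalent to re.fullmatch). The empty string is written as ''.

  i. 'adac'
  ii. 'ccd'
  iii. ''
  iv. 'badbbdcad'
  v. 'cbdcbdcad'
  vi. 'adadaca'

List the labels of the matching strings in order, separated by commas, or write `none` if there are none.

i. 'adac' → match
ii. 'ccd' → no match
iii. '' → match
iv. 'badbbdcad' → match
v. 'cbdcbdcad' → match
vi. 'adadaca' → no match

i, iii, iv, v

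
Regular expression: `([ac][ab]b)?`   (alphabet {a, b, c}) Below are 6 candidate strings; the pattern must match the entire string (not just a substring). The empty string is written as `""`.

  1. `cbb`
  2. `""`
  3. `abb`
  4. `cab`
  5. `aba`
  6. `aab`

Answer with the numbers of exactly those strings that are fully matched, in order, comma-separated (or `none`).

1, 2, 3, 4, 6

1 → match
2 → match
3 → match
4 → match
5 → no match
6 → match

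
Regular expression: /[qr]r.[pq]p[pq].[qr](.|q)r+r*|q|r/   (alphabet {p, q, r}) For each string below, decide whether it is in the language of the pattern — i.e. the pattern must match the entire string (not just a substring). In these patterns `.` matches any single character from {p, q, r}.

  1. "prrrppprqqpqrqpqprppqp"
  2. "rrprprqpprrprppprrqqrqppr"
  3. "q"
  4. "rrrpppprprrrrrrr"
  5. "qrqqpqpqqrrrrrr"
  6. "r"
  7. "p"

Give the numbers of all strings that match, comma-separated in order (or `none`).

1 → no match
2 → no match
3 → match
4 → match
5 → match
6 → match
7 → no match

3, 4, 5, 6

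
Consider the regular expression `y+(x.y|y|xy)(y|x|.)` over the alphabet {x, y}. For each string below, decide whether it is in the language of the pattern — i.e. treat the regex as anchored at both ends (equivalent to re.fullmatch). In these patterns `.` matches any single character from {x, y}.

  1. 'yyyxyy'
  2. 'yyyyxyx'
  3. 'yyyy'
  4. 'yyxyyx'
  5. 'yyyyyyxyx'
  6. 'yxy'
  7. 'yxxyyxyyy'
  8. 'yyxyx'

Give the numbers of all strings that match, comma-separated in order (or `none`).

1, 2, 3, 4, 5, 8

1 → match
2 → match
3 → match
4 → match
5 → match
6 → no match
7 → no match
8 → match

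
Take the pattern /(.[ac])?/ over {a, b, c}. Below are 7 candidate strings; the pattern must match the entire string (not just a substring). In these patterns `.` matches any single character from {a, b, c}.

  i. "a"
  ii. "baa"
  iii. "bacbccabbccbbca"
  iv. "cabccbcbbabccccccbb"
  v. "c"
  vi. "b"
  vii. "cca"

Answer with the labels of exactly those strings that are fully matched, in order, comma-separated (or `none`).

none

i → no match
ii → no match
iii → no match
iv → no match
v → no match
vi → no match
vii → no match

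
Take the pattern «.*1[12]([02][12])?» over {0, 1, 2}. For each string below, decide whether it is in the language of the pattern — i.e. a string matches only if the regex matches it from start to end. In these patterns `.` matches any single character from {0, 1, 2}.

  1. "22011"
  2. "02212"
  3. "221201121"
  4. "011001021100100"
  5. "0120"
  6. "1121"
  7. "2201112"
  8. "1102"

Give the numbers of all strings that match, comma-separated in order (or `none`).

1 → match
2 → match
3 → match
4 → no match
5 → no match
6 → match
7 → match
8 → match

1, 2, 3, 6, 7, 8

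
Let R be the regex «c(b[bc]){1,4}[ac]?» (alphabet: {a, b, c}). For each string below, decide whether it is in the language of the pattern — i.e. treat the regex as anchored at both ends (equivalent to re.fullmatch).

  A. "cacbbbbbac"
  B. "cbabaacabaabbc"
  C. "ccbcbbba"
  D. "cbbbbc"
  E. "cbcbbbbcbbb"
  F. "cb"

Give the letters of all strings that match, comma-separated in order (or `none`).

A → no match — must start with "cb"
B → no match
C → no match — must start with "cb"
D → match
E → no match
F → no match

D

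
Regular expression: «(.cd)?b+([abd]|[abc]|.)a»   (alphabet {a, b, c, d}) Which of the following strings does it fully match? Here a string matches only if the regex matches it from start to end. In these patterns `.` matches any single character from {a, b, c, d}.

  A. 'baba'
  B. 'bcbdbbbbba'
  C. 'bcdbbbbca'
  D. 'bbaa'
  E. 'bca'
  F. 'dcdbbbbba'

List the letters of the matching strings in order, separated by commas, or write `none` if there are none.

C, D, E, F

A. 'baba' → no match
B. 'bcbdbbbbba' → no match
C. 'bcdbbbbca' → match
D. 'bbaa' → match
E. 'bca' → match
F. 'dcdbbbbba' → match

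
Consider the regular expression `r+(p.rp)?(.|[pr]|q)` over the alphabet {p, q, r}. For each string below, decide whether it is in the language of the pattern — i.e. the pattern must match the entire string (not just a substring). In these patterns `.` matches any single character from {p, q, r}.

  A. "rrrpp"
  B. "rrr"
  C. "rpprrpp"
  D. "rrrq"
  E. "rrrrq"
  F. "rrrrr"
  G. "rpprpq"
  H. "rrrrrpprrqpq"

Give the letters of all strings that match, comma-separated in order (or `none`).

A → no match
B → match
C → no match
D → match
E → match
F → match
G → match
H → no match

B, D, E, F, G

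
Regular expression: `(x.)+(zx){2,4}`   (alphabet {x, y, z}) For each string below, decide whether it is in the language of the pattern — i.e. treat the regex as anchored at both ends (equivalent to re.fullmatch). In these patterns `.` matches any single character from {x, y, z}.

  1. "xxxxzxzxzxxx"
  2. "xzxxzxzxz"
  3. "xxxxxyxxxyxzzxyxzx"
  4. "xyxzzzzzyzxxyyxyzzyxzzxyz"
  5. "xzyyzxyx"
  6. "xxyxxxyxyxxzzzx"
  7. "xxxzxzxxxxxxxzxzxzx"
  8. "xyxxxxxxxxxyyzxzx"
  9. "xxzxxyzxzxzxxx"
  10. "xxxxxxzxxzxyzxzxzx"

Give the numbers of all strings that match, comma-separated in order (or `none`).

none

1 → no match — must end with "zx"
2 → no match — must end with "zx"
3 → no match
4 → no match — must end with "zx"
5 → no match — must end with "zx"
6 → no match
7 → no match
8 → no match
9 → no match — must end with "zx"
10 → no match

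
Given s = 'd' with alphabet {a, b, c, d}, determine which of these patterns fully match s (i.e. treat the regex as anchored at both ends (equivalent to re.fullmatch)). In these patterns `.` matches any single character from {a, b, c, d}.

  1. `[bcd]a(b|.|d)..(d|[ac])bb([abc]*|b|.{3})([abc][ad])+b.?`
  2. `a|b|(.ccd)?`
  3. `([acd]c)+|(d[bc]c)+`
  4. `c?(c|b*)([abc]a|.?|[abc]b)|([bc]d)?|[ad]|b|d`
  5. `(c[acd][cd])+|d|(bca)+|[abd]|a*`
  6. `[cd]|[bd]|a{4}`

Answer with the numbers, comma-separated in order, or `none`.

4, 5, 6

1 → no match
2 → no match
3 → no match — must end with 'c'
4 → match
5 → match
6 → match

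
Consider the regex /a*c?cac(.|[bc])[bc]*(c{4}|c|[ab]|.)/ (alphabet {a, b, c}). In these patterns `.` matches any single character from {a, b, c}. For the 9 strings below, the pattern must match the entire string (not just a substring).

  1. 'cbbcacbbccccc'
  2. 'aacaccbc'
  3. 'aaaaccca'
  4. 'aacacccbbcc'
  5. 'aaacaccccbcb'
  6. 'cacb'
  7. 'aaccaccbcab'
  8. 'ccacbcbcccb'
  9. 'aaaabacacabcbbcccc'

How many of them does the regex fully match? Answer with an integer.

1 → no match
2 → match
3 → no match
4 → match
5 → match
6 → no match
7 → no match
8 → match
9 → no match
Total matched: 4

4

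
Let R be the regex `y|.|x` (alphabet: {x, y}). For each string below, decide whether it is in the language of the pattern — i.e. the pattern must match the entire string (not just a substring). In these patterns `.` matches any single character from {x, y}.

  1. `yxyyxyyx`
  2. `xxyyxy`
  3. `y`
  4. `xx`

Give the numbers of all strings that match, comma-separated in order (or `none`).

3

1 → no match
2 → no match
3 → match
4 → no match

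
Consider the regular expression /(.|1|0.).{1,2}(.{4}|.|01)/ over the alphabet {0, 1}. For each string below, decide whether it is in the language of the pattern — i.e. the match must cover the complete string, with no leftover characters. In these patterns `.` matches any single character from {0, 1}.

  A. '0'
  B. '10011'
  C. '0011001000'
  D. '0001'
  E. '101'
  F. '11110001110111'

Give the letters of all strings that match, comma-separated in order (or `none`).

A → no match
B → no match
C → no match
D → match
E → match
F → no match

D, E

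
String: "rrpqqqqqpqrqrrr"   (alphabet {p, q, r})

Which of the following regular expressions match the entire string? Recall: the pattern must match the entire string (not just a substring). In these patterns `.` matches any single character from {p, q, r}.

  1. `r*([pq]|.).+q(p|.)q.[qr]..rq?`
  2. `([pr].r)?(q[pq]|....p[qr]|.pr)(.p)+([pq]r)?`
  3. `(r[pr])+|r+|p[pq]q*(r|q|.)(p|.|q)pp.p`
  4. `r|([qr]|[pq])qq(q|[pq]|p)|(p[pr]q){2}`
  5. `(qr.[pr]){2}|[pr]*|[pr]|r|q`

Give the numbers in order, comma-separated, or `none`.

1

1 → match
2 → no match
3 → no match
4 → no match
5 → no match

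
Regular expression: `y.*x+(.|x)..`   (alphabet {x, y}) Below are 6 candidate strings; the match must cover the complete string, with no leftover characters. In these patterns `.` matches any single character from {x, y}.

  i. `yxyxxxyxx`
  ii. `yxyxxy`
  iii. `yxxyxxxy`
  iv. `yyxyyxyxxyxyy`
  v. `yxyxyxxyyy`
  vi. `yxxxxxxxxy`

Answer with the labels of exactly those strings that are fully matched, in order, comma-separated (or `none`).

i, iii, v, vi

i. `yxyxxxyxx` → match
ii. `yxyxxy` → no match
iii. `yxxyxxxy` → match
iv → no match
v. `yxyxyxxyyy` → match
vi. `yxxxxxxxxy` → match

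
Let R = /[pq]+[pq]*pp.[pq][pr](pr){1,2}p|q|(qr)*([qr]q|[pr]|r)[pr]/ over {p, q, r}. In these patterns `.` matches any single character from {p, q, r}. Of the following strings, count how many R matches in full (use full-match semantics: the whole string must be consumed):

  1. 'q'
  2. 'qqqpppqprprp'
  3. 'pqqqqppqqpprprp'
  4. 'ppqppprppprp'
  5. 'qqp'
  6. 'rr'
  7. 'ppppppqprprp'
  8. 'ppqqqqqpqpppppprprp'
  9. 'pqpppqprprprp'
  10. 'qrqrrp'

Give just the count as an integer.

1 → match
2 → match
3 → match
4 → match
5 → match
6 → match
7 → match
8 → match
9 → match
10 → match
Total matched: 10

10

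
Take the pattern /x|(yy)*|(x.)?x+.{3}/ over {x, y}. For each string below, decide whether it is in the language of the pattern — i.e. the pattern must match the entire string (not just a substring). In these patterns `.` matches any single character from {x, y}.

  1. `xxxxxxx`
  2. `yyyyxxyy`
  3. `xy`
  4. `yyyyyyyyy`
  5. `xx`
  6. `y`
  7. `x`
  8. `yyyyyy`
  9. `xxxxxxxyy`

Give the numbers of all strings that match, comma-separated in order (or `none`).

1, 7, 8, 9

1. `xxxxxxx` → match
2. `yyyyxxyy` → no match
3. `xy` → no match
4. `yyyyyyyyy` → no match
5. `xx` → no match
6. `y` → no match
7. `x` → match
8. `yyyyyy` → match
9. `xxxxxxxyy` → match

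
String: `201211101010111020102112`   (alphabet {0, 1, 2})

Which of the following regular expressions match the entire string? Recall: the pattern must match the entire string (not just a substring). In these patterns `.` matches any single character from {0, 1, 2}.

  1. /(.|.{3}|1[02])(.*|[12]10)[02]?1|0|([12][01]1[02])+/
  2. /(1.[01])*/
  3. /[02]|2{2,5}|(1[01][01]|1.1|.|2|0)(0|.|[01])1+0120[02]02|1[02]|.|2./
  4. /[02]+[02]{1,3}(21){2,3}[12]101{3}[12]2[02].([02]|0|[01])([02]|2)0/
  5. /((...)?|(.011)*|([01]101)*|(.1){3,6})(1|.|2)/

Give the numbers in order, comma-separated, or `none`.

1

1 → match
2 → no match
3 → no match
4 → no match — must end with `0`
5 → no match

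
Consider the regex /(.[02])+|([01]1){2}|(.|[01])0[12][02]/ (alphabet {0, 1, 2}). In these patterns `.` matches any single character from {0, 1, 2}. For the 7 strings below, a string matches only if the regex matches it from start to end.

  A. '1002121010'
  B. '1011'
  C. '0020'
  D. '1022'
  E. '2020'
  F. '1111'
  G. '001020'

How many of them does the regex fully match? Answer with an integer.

A → match
B → no match
C → match
D → match
E → match
F → match
G → match
Total matched: 6

6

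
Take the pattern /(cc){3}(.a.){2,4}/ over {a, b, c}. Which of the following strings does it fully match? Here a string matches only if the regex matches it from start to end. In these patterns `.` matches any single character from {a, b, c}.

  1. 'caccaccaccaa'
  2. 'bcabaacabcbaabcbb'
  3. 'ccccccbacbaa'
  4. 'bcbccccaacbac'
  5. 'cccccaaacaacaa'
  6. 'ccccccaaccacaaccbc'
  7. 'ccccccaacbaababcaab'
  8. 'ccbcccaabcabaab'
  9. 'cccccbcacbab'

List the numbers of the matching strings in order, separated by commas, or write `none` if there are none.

3

1 → no match — must start with 'cc'
2 → no match — must start with 'cc'
3 → match
4 → no match — must start with 'cc'
5 → no match
6 → no match
7 → no match
8 → no match
9 → no match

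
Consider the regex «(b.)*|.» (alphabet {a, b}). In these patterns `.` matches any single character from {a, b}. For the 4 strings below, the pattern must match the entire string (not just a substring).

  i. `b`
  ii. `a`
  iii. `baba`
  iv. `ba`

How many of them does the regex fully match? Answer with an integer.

i → match
ii → match
iii → match
iv → match
Total matched: 4

4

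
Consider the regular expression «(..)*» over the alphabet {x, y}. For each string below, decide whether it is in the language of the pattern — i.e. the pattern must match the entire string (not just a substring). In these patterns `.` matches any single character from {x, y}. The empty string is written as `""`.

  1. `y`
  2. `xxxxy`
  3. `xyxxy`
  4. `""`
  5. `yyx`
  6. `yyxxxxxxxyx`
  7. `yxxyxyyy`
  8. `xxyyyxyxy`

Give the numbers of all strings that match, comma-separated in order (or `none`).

4, 7

1 → no match
2 → no match
3 → no match
4 → match
5 → no match
6 → no match
7 → match
8 → no match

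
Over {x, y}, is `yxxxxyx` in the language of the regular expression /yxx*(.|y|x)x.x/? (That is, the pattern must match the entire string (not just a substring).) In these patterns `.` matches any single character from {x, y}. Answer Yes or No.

Yes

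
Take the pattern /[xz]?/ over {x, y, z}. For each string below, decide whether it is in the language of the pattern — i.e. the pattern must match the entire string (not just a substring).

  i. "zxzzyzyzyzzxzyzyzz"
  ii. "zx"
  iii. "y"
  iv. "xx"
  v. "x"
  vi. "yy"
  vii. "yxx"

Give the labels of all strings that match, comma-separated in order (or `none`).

v

i → no match
ii → no match
iii → no match
iv → no match
v → match
vi → no match
vii → no match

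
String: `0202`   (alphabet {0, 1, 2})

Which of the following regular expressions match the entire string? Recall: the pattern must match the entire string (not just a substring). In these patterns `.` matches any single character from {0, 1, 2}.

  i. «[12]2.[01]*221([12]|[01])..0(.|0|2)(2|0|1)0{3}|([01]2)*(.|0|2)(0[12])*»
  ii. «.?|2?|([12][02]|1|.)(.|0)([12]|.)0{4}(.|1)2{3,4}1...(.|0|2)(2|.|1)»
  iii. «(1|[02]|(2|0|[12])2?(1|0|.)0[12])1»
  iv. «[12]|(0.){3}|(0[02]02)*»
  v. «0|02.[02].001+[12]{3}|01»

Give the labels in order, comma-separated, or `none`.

iv

i → no match
ii → no match
iii → no match — must end with `1`
iv → match
v → no match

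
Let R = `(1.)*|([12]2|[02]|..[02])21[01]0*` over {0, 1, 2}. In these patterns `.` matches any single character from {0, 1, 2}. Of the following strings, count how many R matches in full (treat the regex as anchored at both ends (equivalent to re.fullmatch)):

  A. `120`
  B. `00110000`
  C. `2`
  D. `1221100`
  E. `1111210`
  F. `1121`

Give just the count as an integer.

A → no match
B → no match
C → no match
D → match
E → no match
F → no match
Total matched: 1

1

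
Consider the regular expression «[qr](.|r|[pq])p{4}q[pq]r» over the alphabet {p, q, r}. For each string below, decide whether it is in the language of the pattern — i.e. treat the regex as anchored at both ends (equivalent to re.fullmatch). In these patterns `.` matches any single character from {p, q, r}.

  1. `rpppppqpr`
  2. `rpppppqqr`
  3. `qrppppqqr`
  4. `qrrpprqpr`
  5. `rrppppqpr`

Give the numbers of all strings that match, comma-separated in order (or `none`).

1, 2, 3, 5

1. `rpppppqpr` → match
2. `rpppppqqr` → match
3. `qrppppqqr` → match
4. `qrrpprqpr` → no match
5. `rrppppqpr` → match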